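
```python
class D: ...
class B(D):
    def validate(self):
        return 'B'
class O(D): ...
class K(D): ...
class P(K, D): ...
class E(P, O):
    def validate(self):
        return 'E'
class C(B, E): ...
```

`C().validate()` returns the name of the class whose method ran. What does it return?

B

L[C] = C + merge(L[B], L[E], [B E])
  take B:  [B D object] + [E P K O D object] + [B E]
  take E:  [D object] + [E P K O D object] + [E]
  take P:  [D object] + [P K O D object]
  take K:  [D object] + [K O D object]
  take O:  [D object] + [O D object]
  take D:  [D object] + [D object]
  take object:  [object] + [object]
MRO: C B E P K O D object
validate is defined in: B, E. First along the MRO is B.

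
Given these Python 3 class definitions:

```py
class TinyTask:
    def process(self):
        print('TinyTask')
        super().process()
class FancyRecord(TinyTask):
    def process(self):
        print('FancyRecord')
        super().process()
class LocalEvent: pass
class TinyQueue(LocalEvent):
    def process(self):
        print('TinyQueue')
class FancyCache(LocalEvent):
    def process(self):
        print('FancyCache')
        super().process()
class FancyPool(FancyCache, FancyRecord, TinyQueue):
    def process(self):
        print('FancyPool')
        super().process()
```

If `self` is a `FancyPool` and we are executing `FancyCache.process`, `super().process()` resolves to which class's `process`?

L[FancyPool] = FancyPool + merge(L[FancyCache], L[FancyRecord], L[TinyQueue], [FancyCache FancyRecord TinyQueue])
  take FancyCache:  [FancyCache LocalEvent object] + [FancyRecord TinyTask object] + [TinyQueue LocalEvent object] + [FancyCache FancyRecord TinyQueue]
  take FancyRecord:  [LocalEvent object] + [FancyRecord TinyTask object] + [TinyQueue LocalEvent object] + [FancyRecord TinyQueue]
  take TinyTask:  [LocalEvent object] + [TinyTask object] + [TinyQueue LocalEvent object] + [TinyQueue]
  take TinyQueue:  [LocalEvent object] + [object] + [TinyQueue LocalEvent object] + [TinyQueue]
  take LocalEvent:  [LocalEvent object] + [object] + [LocalEvent object]
  take object:  [object] + [object] + [object]
MRO: FancyPool FancyCache FancyRecord TinyTask TinyQueue LocalEvent object
super() in FancyCache.process on a FancyPool instance goes to the class after FancyCache in FancyPool's MRO: FancyRecord.

FancyRecord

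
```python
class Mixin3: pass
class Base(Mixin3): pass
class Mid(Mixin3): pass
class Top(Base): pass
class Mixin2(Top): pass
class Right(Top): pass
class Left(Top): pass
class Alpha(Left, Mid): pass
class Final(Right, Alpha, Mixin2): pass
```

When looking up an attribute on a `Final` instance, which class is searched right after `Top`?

Base

L[Final] = Final + merge(L[Right], L[Alpha], L[Mixin2], [Right Alpha Mixin2])
  take Right:  [Right Top Base Mixin3 object] + [Alpha Left Top Base Mid Mixin3 object] + [Mixin2 Top Base Mixin3 object] + [Right Alpha Mixin2]
  take Alpha:  [Top Base Mixin3 object] + [Alpha Left Top Base Mid Mixin3 object] + [Mixin2 Top Base Mixin3 object] + [Alpha Mixin2]
  take Left:  [Top Base Mixin3 object] + [Left Top Base Mid Mixin3 object] + [Mixin2 Top Base Mixin3 object] + [Mixin2]
  take Mixin2:  [Top Base Mixin3 object] + [Top Base Mid Mixin3 object] + [Mixin2 Top Base Mixin3 object] + [Mixin2]
  take Top:  [Top Base Mixin3 object] + [Top Base Mid Mixin3 object] + [Top Base Mixin3 object]
  take Base:  [Base Mixin3 object] + [Base Mid Mixin3 object] + [Base Mixin3 object]
  take Mid:  [Mixin3 object] + [Mid Mixin3 object] + [Mixin3 object]
  take Mixin3:  [Mixin3 object] + [Mixin3 object] + [Mixin3 object]
  take object:  [object] + [object] + [object]
MRO: Final Right Alpha Left Mixin2 Top Base Mid Mixin3 object
Top is at position 5; next is Base.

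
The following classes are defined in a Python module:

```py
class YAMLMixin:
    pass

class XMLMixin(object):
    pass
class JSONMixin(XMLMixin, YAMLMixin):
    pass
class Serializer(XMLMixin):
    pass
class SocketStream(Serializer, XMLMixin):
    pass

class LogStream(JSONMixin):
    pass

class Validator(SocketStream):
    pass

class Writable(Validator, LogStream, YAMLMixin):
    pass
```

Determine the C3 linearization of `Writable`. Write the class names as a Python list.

[Writable, Validator, SocketStream, Serializer, LogStream, JSONMixin, XMLMixin, YAMLMixin, object]

L[Writable] = Writable + merge(L[Validator], L[LogStream], L[YAMLMixin], [Validator LogStream YAMLMixin])
  take Validator:  [Validator SocketStream Serializer XMLMixin object] + [LogStream JSONMixin XMLMixin YAMLMixin object] + [YAMLMixin object] + [Validator LogStream YAMLMixin]
  take SocketStream:  [SocketStream Serializer XMLMixin object] + [LogStream JSONMixin XMLMixin YAMLMixin object] + [YAMLMixin object] + [LogStream YAMLMixin]
  take Serializer:  [Serializer XMLMixin object] + [LogStream JSONMixin XMLMixin YAMLMixin object] + [YAMLMixin object] + [LogStream YAMLMixin]
  take LogStream:  [XMLMixin object] + [LogStream JSONMixin XMLMixin YAMLMixin object] + [YAMLMixin object] + [LogStream YAMLMixin]
  take JSONMixin:  [XMLMixin object] + [JSONMixin XMLMixin YAMLMixin object] + [YAMLMixin object] + [YAMLMixin]
  take XMLMixin:  [XMLMixin object] + [XMLMixin YAMLMixin object] + [YAMLMixin object] + [YAMLMixin]
  take YAMLMixin:  [object] + [YAMLMixin object] + [YAMLMixin object] + [YAMLMixin]
  take object:  [object] + [object] + [object]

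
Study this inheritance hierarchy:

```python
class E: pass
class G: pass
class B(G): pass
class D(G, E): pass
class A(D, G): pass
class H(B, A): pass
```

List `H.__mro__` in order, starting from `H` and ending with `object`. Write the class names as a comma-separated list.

H, B, A, D, G, E, object

L[H] = H + merge(L[B], L[A], [B A])
  take B:  [B G object] + [A D G E object] + [B A]
  take A:  [G object] + [A D G E object] + [A]
  take D:  [G object] + [D G E object]
  take G:  [G object] + [G E object]
  take E:  [object] + [E object]
  take object:  [object] + [object]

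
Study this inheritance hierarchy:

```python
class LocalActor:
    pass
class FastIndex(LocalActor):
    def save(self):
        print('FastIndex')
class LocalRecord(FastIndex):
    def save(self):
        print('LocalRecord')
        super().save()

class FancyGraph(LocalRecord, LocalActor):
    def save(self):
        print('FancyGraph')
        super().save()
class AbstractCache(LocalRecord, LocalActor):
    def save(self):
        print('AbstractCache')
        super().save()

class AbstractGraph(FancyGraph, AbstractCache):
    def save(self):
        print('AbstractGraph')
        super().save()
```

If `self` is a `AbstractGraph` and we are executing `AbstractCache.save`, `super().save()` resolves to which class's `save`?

L[AbstractGraph] = AbstractGraph + merge(L[FancyGraph], L[AbstractCache], [FancyGraph AbstractCache])
  take FancyGraph:  [FancyGraph LocalRecord FastIndex LocalActor object] + [AbstractCache LocalRecord FastIndex LocalActor object] + [FancyGraph AbstractCache]
  take AbstractCache:  [LocalRecord FastIndex LocalActor object] + [AbstractCache LocalRecord FastIndex LocalActor object] + [AbstractCache]
  take LocalRecord:  [LocalRecord FastIndex LocalActor object] + [LocalRecord FastIndex LocalActor object]
  take FastIndex:  [FastIndex LocalActor object] + [FastIndex LocalActor object]
  take LocalActor:  [LocalActor object] + [LocalActor object]
  take object:  [object] + [object]
MRO: AbstractGraph FancyGraph AbstractCache LocalRecord FastIndex LocalActor object
super() in AbstractCache.save on a AbstractGraph instance goes to the class after AbstractCache in AbstractGraph's MRO: LocalRecord.

LocalRecord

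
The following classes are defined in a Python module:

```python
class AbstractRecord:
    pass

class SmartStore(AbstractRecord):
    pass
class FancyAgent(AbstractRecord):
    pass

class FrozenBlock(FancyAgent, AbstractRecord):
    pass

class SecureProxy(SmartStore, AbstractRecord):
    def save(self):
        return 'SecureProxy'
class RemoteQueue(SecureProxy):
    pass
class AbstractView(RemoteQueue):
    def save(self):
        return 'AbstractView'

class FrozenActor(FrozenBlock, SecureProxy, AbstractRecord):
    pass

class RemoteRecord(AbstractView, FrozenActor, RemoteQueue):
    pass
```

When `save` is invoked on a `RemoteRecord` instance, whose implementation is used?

AbstractView

L[RemoteRecord] = RemoteRecord + merge(L[AbstractView], L[FrozenActor], L[RemoteQueue], [AbstractView FrozenActor RemoteQueue])
  take AbstractView:  [AbstractView RemoteQueue SecureProxy SmartStore AbstractRecord object] + [FrozenActor FrozenBlock FancyAgent SecureProxy SmartStore AbstractRecord object] + [RemoteQueue SecureProxy SmartStore AbstractRecord object] + [AbstractView FrozenActor RemoteQueue]
  take FrozenActor:  [RemoteQueue SecureProxy SmartStore AbstractRecord object] + [FrozenActor FrozenBlock FancyAgent SecureProxy SmartStore AbstractRecord object] + [RemoteQueue SecureProxy SmartStore AbstractRecord object] + [FrozenActor RemoteQueue]
  take RemoteQueue:  [RemoteQueue SecureProxy SmartStore AbstractRecord object] + [FrozenBlock FancyAgent SecureProxy SmartStore AbstractRecord object] + [RemoteQueue SecureProxy SmartStore AbstractRecord object] + [RemoteQueue]
  take FrozenBlock:  [SecureProxy SmartStore AbstractRecord object] + [FrozenBlock FancyAgent SecureProxy SmartStore AbstractRecord object] + [SecureProxy SmartStore AbstractRecord object]
  take FancyAgent:  [SecureProxy SmartStore AbstractRecord object] + [FancyAgent SecureProxy SmartStore AbstractRecord object] + [SecureProxy SmartStore AbstractRecord object]
  take SecureProxy:  [SecureProxy SmartStore AbstractRecord object] + [SecureProxy SmartStore AbstractRecord object] + [SecureProxy SmartStore AbstractRecord object]
  take SmartStore:  [SmartStore AbstractRecord object] + [SmartStore AbstractRecord object] + [SmartStore AbstractRecord object]
  take AbstractRecord:  [AbstractRecord object] + [AbstractRecord object] + [AbstractRecord object]
  take object:  [object] + [object] + [object]
MRO: RemoteRecord AbstractView FrozenActor RemoteQueue FrozenBlock FancyAgent SecureProxy SmartStore AbstractRecord object
save is defined in: AbstractView, SecureProxy. First along the MRO is AbstractView.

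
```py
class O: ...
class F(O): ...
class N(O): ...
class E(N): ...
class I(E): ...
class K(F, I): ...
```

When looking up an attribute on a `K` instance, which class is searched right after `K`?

L[K] = K + merge(L[F], L[I], [F I])
  take F:  [F O object] + [I E N O object] + [F I]
  take I:  [O object] + [I E N O object] + [I]
  take E:  [O object] + [E N O object]
  take N:  [O object] + [N O object]
  take O:  [O object] + [O object]
  take object:  [object] + [object]
MRO: K F I E N O object
K is at position 0; next is F.

F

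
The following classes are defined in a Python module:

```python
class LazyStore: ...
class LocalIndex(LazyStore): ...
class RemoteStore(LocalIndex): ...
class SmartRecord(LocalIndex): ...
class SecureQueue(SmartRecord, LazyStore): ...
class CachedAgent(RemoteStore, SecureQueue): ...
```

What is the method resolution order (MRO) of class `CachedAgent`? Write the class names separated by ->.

L[CachedAgent] = CachedAgent + merge(L[RemoteStore], L[SecureQueue], [RemoteStore SecureQueue])
  take RemoteStore:  [RemoteStore LocalIndex LazyStore object] + [SecureQueue SmartRecord LocalIndex LazyStore object] + [RemoteStore SecureQueue]
  take SecureQueue:  [LocalIndex LazyStore object] + [SecureQueue SmartRecord LocalIndex LazyStore object] + [SecureQueue]
  take SmartRecord:  [LocalIndex LazyStore object] + [SmartRecord LocalIndex LazyStore object]
  take LocalIndex:  [LocalIndex LazyStore object] + [LocalIndex LazyStore object]
  take LazyStore:  [LazyStore object] + [LazyStore object]
  take object:  [object] + [object]

CachedAgent -> RemoteStore -> SecureQueue -> SmartRecord -> LocalIndex -> LazyStore -> object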